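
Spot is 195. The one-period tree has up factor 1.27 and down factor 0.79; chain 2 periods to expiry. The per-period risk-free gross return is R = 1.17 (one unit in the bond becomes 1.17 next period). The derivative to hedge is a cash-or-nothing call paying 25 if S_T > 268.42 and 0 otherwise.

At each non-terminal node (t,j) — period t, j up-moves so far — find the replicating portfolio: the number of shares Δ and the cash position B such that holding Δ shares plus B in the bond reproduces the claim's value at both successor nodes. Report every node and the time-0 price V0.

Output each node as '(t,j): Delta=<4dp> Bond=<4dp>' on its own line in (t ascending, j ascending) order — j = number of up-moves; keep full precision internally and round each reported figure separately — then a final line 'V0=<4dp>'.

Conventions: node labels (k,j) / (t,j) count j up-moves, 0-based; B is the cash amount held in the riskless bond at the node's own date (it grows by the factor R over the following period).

Arbitrage-free pricing uses the up-move probability p* = (R−d)/(u−d) = 0.7917, discounting each step at R = 1.17.
Expiry values: V(2,0)=0.0000, V(2,1)=0.0000, V(2,2)=25.0000
(1,0): S=154.0500. Δ = (V_up−V_dn)/(S_up−S_dn) = (0.0000−0.0000)/(195.6435−121.6995) = 0.0000. V = [p*·0.0000 + (1−p*)·0.0000]/1.17 = 0.0000. B = V − Δ·S = 0.0000.
(1,1): S=247.6500. Δ = (V_up−V_dn)/(S_up−S_dn) = (25.0000−0.0000)/(314.5155−195.6435) = 0.2103. V = [p*·25.0000 + (1−p*)·0.0000]/1.17 = 16.9160. B = V − Δ·S = -35.1674.
(0,0): S=195.0000. Δ = (V_up−V_dn)/(S_up−S_dn) = (16.9160−0.0000)/(247.6500−154.0500) = 0.1807. V = [p*·16.9160 + (1−p*)·0.0000]/1.17 = 11.4460. B = V − Δ·S = -23.7956.
As a check, the time-0 holding Δ(0,0)·S0 + B(0,0) comes to 11.4460 — exactly V0.

(0,0): Delta=0.1807 Bond=-23.7956
(1,0): Delta=0.0000 Bond=0.0000
(1,1): Delta=0.2103 Bond=-35.1674
V0=11.4460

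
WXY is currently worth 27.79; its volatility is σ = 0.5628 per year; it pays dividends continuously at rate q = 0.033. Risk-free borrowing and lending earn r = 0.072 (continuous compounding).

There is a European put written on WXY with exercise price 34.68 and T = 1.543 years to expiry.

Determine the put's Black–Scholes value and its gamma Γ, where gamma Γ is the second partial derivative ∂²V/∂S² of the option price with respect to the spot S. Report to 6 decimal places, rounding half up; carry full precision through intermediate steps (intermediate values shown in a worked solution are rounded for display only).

σ√T = 0.5628·√1.543 = 0.699096
d₁ = (ln(S/K) + (r−q+σ²/2)T) / (σ√T) = (ln(27.79/34.68) + (0.072−0.033+0.5628²/2)·1.543) / 0.699096 = (-0.221487 + 0.304545) / 0.699096 = 0.118808
d₂ = d₁ − σ√T = 0.118808 − 0.699096 = -0.580289
e^{−rT} = 0.894853
e^{−qT} = 0.950356
N(−d₁) = 0.452714,  N(−d₂) = 0.719140
Put price V = K·e^{−rT}·N(−d₂) − S·e^{−qT}·N(−d₁) = 22.317430 − 11.956347 = 10.361083
φ(d₁) = (1/√(2π))·e^{−d₁²/2} = 0.396137
Γ = e^{−qT}·φ(d₁) / (S·σ·√T) = 0.019378

price = 10.361083
Γ = 0.019378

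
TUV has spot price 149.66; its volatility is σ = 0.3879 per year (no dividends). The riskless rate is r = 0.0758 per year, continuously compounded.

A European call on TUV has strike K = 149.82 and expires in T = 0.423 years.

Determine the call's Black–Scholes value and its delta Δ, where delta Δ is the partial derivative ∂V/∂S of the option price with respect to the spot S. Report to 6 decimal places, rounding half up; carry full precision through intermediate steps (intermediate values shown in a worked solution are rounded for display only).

σ√T = 0.3879·√0.423 = 0.252284
d₁ = (ln(S/K) + (r+σ²/2)T) / (σ√T) = (ln(149.66/149.82) + (0.0758+0.3879²/2)·0.423) / 0.252284 = (-0.001069 + 0.063887) / 0.252284 = 0.248999
d₂ = d₁ − σ√T = 0.248999 − 0.252284 = -0.003285
e^{−rT} = 0.968445
N(d₁) = 0.598319,  N(d₂) = 0.498689
Call price V = S·N(d₁) − K·e^{−rT}·N(d₂) = 89.544461 − 72.356079 = 17.188382
Δ = N(d₁) = 0.598319

price = 17.188382
Δ = 0.598319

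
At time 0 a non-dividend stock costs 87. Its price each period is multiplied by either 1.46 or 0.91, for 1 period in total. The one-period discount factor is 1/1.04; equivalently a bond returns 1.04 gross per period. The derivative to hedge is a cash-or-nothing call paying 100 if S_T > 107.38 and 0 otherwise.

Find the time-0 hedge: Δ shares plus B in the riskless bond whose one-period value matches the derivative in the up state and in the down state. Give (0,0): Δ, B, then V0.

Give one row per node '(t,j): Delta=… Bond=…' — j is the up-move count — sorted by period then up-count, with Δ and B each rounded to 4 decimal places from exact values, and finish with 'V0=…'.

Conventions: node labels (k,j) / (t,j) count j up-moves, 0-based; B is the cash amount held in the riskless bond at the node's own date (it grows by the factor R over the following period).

No-arbitrage ⇒ martingale measure with p* = (R−d)/(u−d) = 0.2364.
Payoffs at expiry: V(1,0)=0.0000, V(1,1)=100.0000
Node (0,0) S=87.0000: V=(p*·100.0000+(1−p*)·0.0000)/1.04=22.7273; Δ=(100.0000−0.0000)/(127.0200−79.1700)=2.0899; B=V−Δ·S=-159.0909
Verification: the root portfolio costs Δ(0,0)·S0 + B(0,0) = 22.7273, matching V0.

(0,0): Delta=2.0899 Bond=-159.0909
V0=22.7273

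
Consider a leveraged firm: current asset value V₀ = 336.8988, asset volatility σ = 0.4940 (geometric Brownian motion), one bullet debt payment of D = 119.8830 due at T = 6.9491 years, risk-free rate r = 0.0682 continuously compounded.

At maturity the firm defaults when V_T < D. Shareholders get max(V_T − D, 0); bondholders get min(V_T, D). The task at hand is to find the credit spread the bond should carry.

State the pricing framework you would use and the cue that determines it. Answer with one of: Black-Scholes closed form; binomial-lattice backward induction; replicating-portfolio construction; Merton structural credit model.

Key observation: a levered firm with one bullet debt due at 6.9491 years is the canonical structural-credit setup: equity is a call on the firm's assets struck at the face value.

framework: Merton structural credit model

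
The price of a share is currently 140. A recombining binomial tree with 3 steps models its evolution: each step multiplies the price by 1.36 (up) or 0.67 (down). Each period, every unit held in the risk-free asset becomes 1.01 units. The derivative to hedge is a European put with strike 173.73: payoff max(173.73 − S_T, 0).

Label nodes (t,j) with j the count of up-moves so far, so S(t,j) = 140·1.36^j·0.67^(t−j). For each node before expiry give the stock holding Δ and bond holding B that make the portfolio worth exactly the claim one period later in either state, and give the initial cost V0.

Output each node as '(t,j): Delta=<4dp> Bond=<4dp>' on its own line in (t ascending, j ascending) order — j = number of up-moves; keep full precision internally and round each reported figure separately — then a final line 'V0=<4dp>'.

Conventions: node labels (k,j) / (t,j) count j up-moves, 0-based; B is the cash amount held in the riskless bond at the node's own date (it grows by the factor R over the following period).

(0,0): Delta=-0.5603 Bond=127.7888
(1,0): Delta=-1.0000 Bond=170.3068
(1,1): Delta=-0.3374 Bond=86.6137
(2,0): Delta=-1.0000 Bond=172.0099
(2,1): Delta=-1.0000 Bond=172.0099
(2,2): Delta=-0.0013 Bond=0.4635
V0=49.3412

Under the risk-neutral measure, an up-move has probability p* = (R−d)/(u−d) = 0.4928 and values discount at R = 1.01.
At maturity the claim pays: V(3,0)=131.6232, V(3,1)=88.2594, V(3,2)=0.2375, V(3,3)=0.0000
Node (2,0) S=62.8460: V=(p*·88.2594+(1−p*)·131.6232)/1.01=109.1639; Δ=(88.2594−131.6232)/(85.4706−42.1068)=-1.0000; B=V−Δ·S=172.0099
Node (2,1) S=127.5680: V=(p*·0.2375+(1−p*)·88.2594)/1.01=44.4419; Δ=(0.2375−88.2594)/(173.4925−85.4706)=-1.0000; B=V−Δ·S=172.0099
Node (2,2) S=258.9440: V=(p*·0.0000+(1−p*)·0.2375)/1.01=0.1193; Δ=(0.0000−0.2375)/(352.1638−173.4925)=-0.0013; B=V−Δ·S=0.4635
Node (1,0) S=93.8000: V=(p*·44.4419+(1−p*)·109.1639)/1.01=76.5068; Δ=(44.4419−109.1639)/(127.5680−62.8460)=-1.0000; B=V−Δ·S=170.3068
Node (1,1) S=190.4000: V=(p*·0.1193+(1−p*)·44.4419)/1.01=22.3780; Δ=(0.1193−44.4419)/(258.9440−127.5680)=-0.3374; B=V−Δ·S=86.6137
Node (0,0) S=140.0000: V=(p*·22.3780+(1−p*)·76.5068)/1.01=49.3412; Δ=(22.3780−76.5068)/(190.4000−93.8000)=-0.5603; B=V−Δ·S=127.7888
Sanity check at the root: Δ(0,0)·S0 + B(0,0) reproduces V0 = 49.3412.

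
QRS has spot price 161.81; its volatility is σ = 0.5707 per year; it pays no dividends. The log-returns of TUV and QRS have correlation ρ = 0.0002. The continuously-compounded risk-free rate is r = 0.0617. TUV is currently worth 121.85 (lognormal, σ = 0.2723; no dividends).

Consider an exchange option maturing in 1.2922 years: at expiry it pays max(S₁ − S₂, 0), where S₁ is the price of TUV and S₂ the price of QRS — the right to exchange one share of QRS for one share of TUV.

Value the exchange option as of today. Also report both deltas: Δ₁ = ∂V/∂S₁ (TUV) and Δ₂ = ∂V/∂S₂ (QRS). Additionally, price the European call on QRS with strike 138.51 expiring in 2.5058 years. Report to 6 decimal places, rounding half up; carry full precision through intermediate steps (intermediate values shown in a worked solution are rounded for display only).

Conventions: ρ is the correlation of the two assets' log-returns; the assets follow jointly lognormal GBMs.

exchange price = 22.735817
Δ1 = 0.485942
Δ2 = -0.225427
price(QRS call K=138.51) = 73.082467

σ_eff = √(σ₁² + σ₂² − 2ρσ₁σ₂) = √(0.2723² + 0.5707² − 2·0.0002·0.2723·0.5707) = 0.632284
d₁ = (ln(S₁/S₂) + (q₂ − q₁ + σ_eff²/2)T) / (σ_eff√T) = (ln(121.85/161.81) + (0.0 − 0.0 + 0.199892)·1.2922) / 0.718749 = -0.035244
d₂ = d₁ − σ_eff√T = -0.035244 − 0.718749 = -0.753994
N(d₁) = 0.485942,  N(d₂) = 0.225427
V = S₁·e^{−q₁T}·N(d₁) − S₂·e^{−q₂T}·N(d₂) = 59.212089 − 36.476271 = 22.735817
Δ₁ = e^{−q₁T}·N(d₁) = 0.485942;  Δ₂ = −e^{−q₂T}·N(d₂) = -0.225427
[vanilla: QRS call K=138.51]
σ√T = 0.5707·√2.5058 = 0.903402
d₁ = (ln(S/K) + (r+σ²/2)T) / (σ√T) = (ln(161.81/138.51) + (0.0617+0.5707²/2)·2.5058) / 0.903402 = (0.155480 + 0.562675) / 0.903402 = 0.794946
d₂ = d₁ − σ√T = 0.794946 − 0.903402 = -0.108456
e^{−rT} = 0.856751
N(d₁) = 0.786678,  N(d₂) = 0.456817
price = S·N(d₁) − K·e^{−rT}·N(d₂) = 127.292289 − 54.209823 = 73.082467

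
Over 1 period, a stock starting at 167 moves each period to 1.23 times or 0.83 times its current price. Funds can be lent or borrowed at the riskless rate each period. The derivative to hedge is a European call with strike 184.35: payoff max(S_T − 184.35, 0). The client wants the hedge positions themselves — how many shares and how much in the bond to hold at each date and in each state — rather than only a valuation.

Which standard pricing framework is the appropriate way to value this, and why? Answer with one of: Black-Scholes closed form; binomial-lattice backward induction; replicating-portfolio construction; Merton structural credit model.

Key observation: what is demanded is not a single number but the (Δ, B) position at each node of the 1.23/0.83 tree starting at 167; constructing those positions is the replicating-portfolio method.

framework: replicating-portfolio construction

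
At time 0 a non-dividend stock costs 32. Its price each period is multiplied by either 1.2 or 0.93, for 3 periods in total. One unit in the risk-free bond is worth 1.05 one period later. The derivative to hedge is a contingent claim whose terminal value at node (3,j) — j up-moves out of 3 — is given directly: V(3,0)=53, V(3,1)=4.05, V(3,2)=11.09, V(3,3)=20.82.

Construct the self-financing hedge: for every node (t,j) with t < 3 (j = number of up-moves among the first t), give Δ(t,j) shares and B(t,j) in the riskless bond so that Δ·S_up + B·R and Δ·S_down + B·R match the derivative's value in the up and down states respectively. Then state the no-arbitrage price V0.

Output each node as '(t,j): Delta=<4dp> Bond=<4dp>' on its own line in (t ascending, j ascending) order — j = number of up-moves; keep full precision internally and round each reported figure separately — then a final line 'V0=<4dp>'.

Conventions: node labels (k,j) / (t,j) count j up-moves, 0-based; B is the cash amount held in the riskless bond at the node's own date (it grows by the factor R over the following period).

Under the risk-neutral measure, an up-move has probability p* = (R−d)/(u−d) = 0.4444 and values discount at R = 1.05.
Expiry values: V(3,0)=53.0000, V(3,1)=4.0500, V(3,2)=11.0900, V(3,3)=20.8200
(2,0): S=27.6768. Δ = (V_up−V_dn)/(S_up−S_dn) = (4.0500−53.0000)/(33.2122−25.7394) = -6.5505. V = [p*·4.0500 + (1−p*)·53.0000]/1.05 = 29.7566. B = V − Δ·S = 211.0529.
(2,1): S=35.7120. Δ = (V_up−V_dn)/(S_up−S_dn) = (11.0900−4.0500)/(42.8544−33.2122) = 0.7301. V = [p*·11.0900 + (1−p*)·4.0500]/1.05 = 6.8370. B = V − Δ·S = -19.2370.
(2,2): S=46.0800. Δ = (V_up−V_dn)/(S_up−S_dn) = (20.8200−11.0900)/(55.2960−42.8544) = 0.7821. V = [p*·20.8200 + (1−p*)·11.0900]/1.05 = 14.6804. B = V − Δ·S = -21.3566.
(1,0): S=29.7600. Δ = (V_up−V_dn)/(S_up−S_dn) = (6.8370−29.7566)/(35.7120−27.6768) = -2.8524. V = [p*·6.8370 + (1−p*)·29.7566]/1.05 = 18.6382. B = V − Δ·S = 103.5255.
(1,1): S=38.4000. Δ = (V_up−V_dn)/(S_up−S_dn) = (14.6804−6.8370)/(46.0800−35.7120) = 0.7565. V = [p*·14.6804 + (1−p*)·6.8370]/1.05 = 9.8314. B = V − Δ·S = -19.2182.
(0,0): S=32.0000. Δ = (V_up−V_dn)/(S_up−S_dn) = (9.8314−18.6382)/(38.4000−29.7600) = -1.0193. V = [p*·9.8314 + (1−p*)·18.6382]/1.05 = 14.0229. B = V − Δ·S = 46.6407.
Check: Δ(0,0)·S0 + B(0,0) = 14.0229 = V0.

(0,0): Delta=-1.0193 Bond=46.6407
(1,0): Delta=-2.8524 Bond=103.5255
(1,1): Delta=0.7565 Bond=-19.2182
(2,0): Delta=-6.5505 Bond=211.0529
(2,1): Delta=0.7301 Bond=-19.2370
(2,2): Delta=0.7821 Bond=-21.3566
V0=14.0229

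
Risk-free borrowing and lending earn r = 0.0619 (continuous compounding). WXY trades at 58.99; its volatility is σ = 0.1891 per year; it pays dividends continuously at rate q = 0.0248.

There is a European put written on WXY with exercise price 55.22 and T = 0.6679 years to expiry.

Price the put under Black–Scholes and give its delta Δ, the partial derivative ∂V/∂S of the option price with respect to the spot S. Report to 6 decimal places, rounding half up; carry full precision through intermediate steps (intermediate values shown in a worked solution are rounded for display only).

price = 1.472100
Δ = -0.248883

σ√T = 0.1891·√0.6679 = 0.154542
d₁ = (ln(S/K) + (r−q+σ²/2)T) / (σ√T) = (ln(58.99/55.22) + (0.0619−0.0248+0.1891²/2)·0.6679) / 0.154542 = (0.066043 + 0.036721) / 0.154542 = 0.664954
d₂ = d₁ − σ√T = 0.664954 − 0.154542 = 0.510412
e^{−rT} = 0.959500
e^{−qT} = 0.983573
N(−d₁) = 0.253040,  N(−d₂) = 0.304882
Put price V = K·e^{−rT}·N(−d₂) − S·e^{−qT}·N(−d₁) = 16.153718 − 14.681619 = 1.472100
Δ = −e^{−qT}·N(−d₁) = -0.248883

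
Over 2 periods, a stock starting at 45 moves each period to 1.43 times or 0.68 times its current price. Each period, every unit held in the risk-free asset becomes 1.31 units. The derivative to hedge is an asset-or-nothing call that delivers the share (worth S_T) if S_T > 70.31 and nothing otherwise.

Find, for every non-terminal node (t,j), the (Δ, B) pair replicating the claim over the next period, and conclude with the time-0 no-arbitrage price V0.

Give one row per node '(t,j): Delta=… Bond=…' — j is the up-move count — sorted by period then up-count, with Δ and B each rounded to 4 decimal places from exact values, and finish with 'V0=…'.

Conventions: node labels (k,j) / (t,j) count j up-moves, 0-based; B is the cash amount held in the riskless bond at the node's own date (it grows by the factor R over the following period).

Under the risk-neutral measure, an up-move has probability p* = (R−d)/(u−d) = 0.8400 and values discount at R = 1.31.
Terminal payoffs: V(2,0)=0.0000, V(2,1)=0.0000, V(2,2)=92.0205
(1,0): S=30.6000. Δ = (V_up−V_dn)/(S_up−S_dn) = (0.0000−0.0000)/(43.7580−20.8080) = 0.0000. V = [p*·0.0000 + (1−p*)·0.0000]/1.31 = 0.0000. B = V − Δ·S = 0.0000.
(1,1): S=64.3500. Δ = (V_up−V_dn)/(S_up−S_dn) = (92.0205−0.0000)/(92.0205−43.7580) = 1.9067. V = [p*·92.0205 + (1−p*)·0.0000]/1.31 = 59.0055. B = V − Δ·S = -63.6885.
(0,0): S=45.0000. Δ = (V_up−V_dn)/(S_up−S_dn) = (59.0055−0.0000)/(64.3500−30.6000) = 1.7483. V = [p*·59.0055 + (1−p*)·0.0000]/1.31 = 37.8356. B = V − Δ·S = -40.8384.
As a check, the time-0 holding Δ(0,0)·S0 + B(0,0) comes to 37.8356 — exactly V0.

(0,0): Delta=1.7483 Bond=-40.8384
(1,0): Delta=0.0000 Bond=0.0000
(1,1): Delta=1.9067 Bond=-63.6885
V0=37.8356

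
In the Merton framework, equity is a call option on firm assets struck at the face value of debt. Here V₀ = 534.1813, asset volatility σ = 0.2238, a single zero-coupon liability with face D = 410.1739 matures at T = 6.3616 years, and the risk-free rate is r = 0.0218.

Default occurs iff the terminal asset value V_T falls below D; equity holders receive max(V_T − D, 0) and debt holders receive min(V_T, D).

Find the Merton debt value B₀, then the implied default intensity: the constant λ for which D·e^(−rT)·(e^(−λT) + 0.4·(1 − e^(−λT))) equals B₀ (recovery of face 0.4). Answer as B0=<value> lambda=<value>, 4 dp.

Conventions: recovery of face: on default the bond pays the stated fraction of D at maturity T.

B0=323.4112 lambda=0.0269

Apply the equity-as-call identities (strike 410.1739, horizon 6.3616 years):
d₁ = [ln(V₀/D) + (r + σ²/2)T] / (σ√T)
   = [ln(534.1813/410.1739) + (0.0218 + 0.5·0.2238²)·6.3616] / (0.2238·√6.3616)
   = [0.264154 + 0.297998] / 0.564473 = 0.995888
d₂ = d₁ − σ√T = 0.995888 − 0.564473 = 0.431415
N(d₁) = 0.840348,  N(d₂) = 0.666917,  e^(−rT) = 0.870504
E₀ = V₀·N(d₁) − D·e^(−rT)·N(d₂)
   = 534.1813·0.840348 − 410.1739·0.870504·0.666917 = 210.770091
B₀ = V₀ − E₀ = 534.1813 − 210.770091 = 323.411209
e^(−λT) = (B₀·e^(rT)/D − 0.4)/(1 − 0.4) = (323.4112·1.148760/410.1739 − 0.4)/0.6 = 0.84294413
λ = −ln(0.84294413)/6.3616 = 0.026857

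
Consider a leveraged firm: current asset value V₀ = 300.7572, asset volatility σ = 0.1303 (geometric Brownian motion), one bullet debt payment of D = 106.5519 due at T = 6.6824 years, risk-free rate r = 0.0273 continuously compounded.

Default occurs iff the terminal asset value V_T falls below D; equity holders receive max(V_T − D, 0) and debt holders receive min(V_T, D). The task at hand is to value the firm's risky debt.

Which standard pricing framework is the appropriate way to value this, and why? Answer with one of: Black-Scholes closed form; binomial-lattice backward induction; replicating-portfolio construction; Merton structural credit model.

framework: Merton structural credit model

Key observation: the asked-for credit quantity lives on the firm's capital structure — asset value, asset volatility, debt face 106.5519 — which is the structural model's domain.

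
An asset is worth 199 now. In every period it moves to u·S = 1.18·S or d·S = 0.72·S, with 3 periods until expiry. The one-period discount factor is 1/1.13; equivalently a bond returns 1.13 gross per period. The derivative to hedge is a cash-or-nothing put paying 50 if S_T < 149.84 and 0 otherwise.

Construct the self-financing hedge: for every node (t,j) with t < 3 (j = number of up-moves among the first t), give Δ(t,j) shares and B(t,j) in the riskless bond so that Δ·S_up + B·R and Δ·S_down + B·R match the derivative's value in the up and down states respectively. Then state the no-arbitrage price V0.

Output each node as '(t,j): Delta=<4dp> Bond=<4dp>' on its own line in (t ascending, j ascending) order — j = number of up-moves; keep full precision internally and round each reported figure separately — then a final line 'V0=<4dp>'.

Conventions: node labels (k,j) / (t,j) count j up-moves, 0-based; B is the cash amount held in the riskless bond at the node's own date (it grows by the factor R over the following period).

(0,0): Delta=-0.0829 Bond=17.6331
(1,0): Delta=-0.5984 Bond=93.7851
(1,1): Delta=-0.0445 Bond=10.9182
(2,0): Delta=0.0000 Bond=44.2478
(2,1): Delta=-0.6429 Bond=113.5052
(2,2): Delta=0.0000 Bond=0.0000
V0=1.1392

Under the risk-neutral measure, an up-move has probability p* = (R−d)/(u−d) = 0.8913 and values discount at R = 1.13.
Payoffs at expiry: V(3,0)=50.0000, V(3,1)=50.0000, V(3,2)=0.0000, V(3,3)=0.0000
  t=2,j=0: stock 103.1616 → up 121.7307 (V=50.0000), down 74.2764 (V=50.0000). Price 44.2478; hedge Δ=0.0000, bond B=44.2478.
  t=2,j=1: stock 169.0704 → up 199.5031 (V=0.0000), down 121.7307 (V=50.0000). Price 4.8095; hedge Δ=-0.6429, bond B=113.5052.
  t=2,j=2: stock 277.0876 → up 326.9634 (V=0.0000), down 199.5031 (V=0.0000). Price 0.0000; hedge Δ=0.0000, bond B=0.0000.
  t=1,j=0: stock 143.2800 → up 169.0704 (V=4.8095), down 103.1616 (V=44.2478). Price 8.0498; hedge Δ=-0.5984, bond B=93.7851.
  t=1,j=1: stock 234.8200 → up 277.0876 (V=0.0000), down 169.0704 (V=4.8095). Price 0.4626; hedge Δ=-0.0445, bond B=10.9182.
  t=0,j=0: stock 199.0000 → up 234.8200 (V=0.4626), down 143.2800 (V=8.0498). Price 1.1392; hedge Δ=-0.0829, bond B=17.6331.
Check: Δ(0,0)·S0 + B(0,0) = 1.1392 = V0.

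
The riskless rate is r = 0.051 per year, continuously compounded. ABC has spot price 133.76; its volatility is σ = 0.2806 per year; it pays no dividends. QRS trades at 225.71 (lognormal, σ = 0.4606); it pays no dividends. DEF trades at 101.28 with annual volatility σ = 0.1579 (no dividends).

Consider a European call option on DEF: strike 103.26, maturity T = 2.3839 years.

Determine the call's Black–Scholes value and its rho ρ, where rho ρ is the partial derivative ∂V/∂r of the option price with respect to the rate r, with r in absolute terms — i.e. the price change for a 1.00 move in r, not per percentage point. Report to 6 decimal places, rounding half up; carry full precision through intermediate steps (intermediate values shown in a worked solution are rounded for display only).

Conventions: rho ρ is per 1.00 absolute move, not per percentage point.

σ√T = 0.1579·√2.3839 = 0.243796
d₁ = (ln(S/K) + (r+σ²/2)T) / (σ√T) = (ln(101.28/103.26) + (0.051+0.1579²/2)·2.3839) / 0.243796 = (-0.019361 + 0.151297) / 0.243796 = 0.541174
d₂ = d₁ − σ√T = 0.541174 − 0.243796 = 0.297378
e^{−rT} = 0.885521
N(d₁) = 0.705806,  N(d₂) = 0.616911
Call price V = S·N(d₁) − K·e^{−rT}·N(d₂) = 71.484055 − 56.409691 = 15.074364
ρ = K·T·e^{−rT}·N(d₂) = 134.475062

price = 15.074364
ρ = 134.475062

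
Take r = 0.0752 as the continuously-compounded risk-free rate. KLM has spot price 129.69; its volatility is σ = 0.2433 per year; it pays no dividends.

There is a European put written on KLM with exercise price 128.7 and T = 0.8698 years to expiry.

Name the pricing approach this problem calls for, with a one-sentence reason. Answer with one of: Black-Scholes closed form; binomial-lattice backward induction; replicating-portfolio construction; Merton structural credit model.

Key observation: everything needed for the exact continuous-time valuation of the European put on KLM (strike 128.7) is given, and no feature rules the closed form out.

framework: Black-Scholes closed form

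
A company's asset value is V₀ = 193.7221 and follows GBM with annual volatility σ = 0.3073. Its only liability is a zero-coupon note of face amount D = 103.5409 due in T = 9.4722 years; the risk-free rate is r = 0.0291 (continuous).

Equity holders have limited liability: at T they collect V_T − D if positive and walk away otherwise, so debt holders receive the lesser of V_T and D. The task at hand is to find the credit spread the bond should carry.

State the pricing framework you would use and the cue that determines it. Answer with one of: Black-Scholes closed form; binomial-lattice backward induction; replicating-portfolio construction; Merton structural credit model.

framework: Merton structural credit model

Key observation: a levered firm with one bullet debt due at 9.4722 years is the canonical structural-credit setup: equity is a call on the firm's assets struck at the face value.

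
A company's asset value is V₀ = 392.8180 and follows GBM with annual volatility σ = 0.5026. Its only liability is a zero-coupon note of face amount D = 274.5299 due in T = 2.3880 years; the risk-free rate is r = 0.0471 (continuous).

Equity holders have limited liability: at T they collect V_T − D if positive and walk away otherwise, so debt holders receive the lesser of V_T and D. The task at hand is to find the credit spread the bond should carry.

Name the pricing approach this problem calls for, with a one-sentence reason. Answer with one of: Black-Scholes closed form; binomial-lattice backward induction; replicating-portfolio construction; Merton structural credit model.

Key observation: the question is about default risk generated by asset-value dynamics against a debt face of 274.5299 — the structural framework prices exactly that.

framework: Merton structural credit model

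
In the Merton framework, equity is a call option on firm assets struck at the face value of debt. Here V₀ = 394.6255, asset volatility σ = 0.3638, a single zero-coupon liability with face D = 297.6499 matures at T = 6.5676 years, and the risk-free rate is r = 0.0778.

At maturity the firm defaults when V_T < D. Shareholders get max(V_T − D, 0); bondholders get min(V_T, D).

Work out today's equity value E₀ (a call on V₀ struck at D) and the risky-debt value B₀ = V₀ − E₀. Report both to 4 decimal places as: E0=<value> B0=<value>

E0=241.5371 B0=153.0884

With assets at 394.6255 and a single debt payment of 297.6499 at 6.5676 years:
d₁ = [ln(V₀/D) + (r + σ²/2)T] / (σ√T)
   = [ln(394.6255/297.6499) + (0.0778 + 0.5·0.3638²)·6.5676] / (0.3638·√6.5676)
   = [0.282019 + 0.945572] / 0.932322 = 1.316702
d₂ = d₁ − σ√T = 1.316702 − 0.932322 = 0.384380
N(d₁) = 0.906031,  N(d₂) = 0.649652,  e^(−rT) = 0.599920
E₀ = V₀·N(d₁) − D·e^(−rT)·N(d₂)
   = 394.6255·0.906031 − 297.6499·0.599920·0.649652 = 241.537114
B₀ = V₀ − E₀ = 394.6255 − 241.537114 = 153.088386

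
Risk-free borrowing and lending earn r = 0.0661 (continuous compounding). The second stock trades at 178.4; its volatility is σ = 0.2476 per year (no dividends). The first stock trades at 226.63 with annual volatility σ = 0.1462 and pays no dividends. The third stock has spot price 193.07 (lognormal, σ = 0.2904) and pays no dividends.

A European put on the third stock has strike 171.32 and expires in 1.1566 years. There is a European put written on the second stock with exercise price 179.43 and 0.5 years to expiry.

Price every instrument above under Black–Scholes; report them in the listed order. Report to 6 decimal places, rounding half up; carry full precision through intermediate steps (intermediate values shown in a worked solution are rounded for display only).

[the third stock put K=171.32]
σ√T = 0.2904·√1.1566 = 0.312312
d₁ = (ln(S/K) + (r+σ²/2)T) / (σ√T) = (ln(193.07/171.32) + (0.0661+0.2904²/2)·1.1566) / 0.312312 = (0.119520 + 0.125221) / 0.312312 = 0.783641
d₂ = d₁ − σ√T = 0.783641 − 0.312312 = 0.471329
e^{−rT} = 0.926398
N(−d₁) = 0.216625,  N(−d₂) = 0.318703
price = K·e^{−rT}·N(−d₂) − S·N(−d₁) = 50.581486 − 41.823867 = 8.757619
[the second stock put K=179.43]
σ√T = 0.2476·√0.5 = 0.175080
d₁ = (ln(S/K) + (r+σ²/2)T) / (σ√T) = (ln(178.4/179.43) + (0.0661+0.2476²/2)·0.5) / 0.175080 = (-0.005757 + 0.048376) / 0.175080 = 0.243429
d₂ = d₁ − σ√T = 0.243429 − 0.175080 = 0.068350
e^{−rT} = 0.967490
N(−d₁) = 0.403836,  N(−d₂) = 0.472754
price = K·e^{−rT}·N(−d₂) − S·N(−d₁) = 82.068508 − 72.044423 = 10.024085

price(the third stock put K=171.32) = 8.757619
price(the second stock put K=179.43) = 10.024085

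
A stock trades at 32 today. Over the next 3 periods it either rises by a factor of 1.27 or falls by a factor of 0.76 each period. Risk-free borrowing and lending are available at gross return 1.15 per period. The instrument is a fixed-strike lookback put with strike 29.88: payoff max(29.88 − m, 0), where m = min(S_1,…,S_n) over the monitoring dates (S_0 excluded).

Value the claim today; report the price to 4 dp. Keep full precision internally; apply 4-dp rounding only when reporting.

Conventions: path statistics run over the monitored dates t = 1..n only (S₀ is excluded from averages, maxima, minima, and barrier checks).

price = 1.3125

Set p* = 0.7647 (from d < R < u); the path-dependent value is the discounted p*-expectation over all price paths.
Enumerate all 2^3 = 8 price paths (U = up ×1.27, D = down ×0.76); each path with k up-moves has probability p*^k·(1−p*)^(3−k).
DDD: m=14.0472, payoff=15.8328, prob=0.013027
UDD: m=23.4737, payoff=6.4063, prob=0.042337
DUD: m=23.4737, payoff=6.4063, prob=0.042337
UUD: m=39.2257, payoff=0.0000, prob=0.137594
DDU: m=18.4832, payoff=11.3968, prob=0.042337
UDU: m=30.8864, payoff=0.0000, prob=0.137594
DUU: m=24.3200, payoff=5.5600, prob=0.137594
UUU: m=40.6400, payoff=0.0000, prob=0.447181
Price = Σ prob·payoff / R^3 = 1.996220 / 1.520875 = 1.3125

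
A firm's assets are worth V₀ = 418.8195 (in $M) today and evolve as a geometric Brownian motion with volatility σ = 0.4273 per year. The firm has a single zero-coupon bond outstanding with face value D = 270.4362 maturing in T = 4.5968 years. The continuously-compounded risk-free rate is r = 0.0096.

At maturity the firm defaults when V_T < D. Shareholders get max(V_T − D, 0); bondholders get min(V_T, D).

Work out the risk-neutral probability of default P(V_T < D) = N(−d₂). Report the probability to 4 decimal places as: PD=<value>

With assets at 418.8195 and a single debt payment of 270.4362 at 4.5968 years:
d₁ = [ln(V₀/D) + (r + σ²/2)T] / (σ√T)
   = [ln(418.8195/270.4362) + (0.0096 + 0.5·0.4273²)·4.5968] / (0.4273·√4.5968)
   = [0.437404 + 0.463783] / 0.916138 = 0.983681
d₂ = d₁ − σ√T = 0.983681 − 0.916138 = 0.067543
risk-neutral PD = N(−d₂) = N(-0.067543) = 0.473075

PD=0.4731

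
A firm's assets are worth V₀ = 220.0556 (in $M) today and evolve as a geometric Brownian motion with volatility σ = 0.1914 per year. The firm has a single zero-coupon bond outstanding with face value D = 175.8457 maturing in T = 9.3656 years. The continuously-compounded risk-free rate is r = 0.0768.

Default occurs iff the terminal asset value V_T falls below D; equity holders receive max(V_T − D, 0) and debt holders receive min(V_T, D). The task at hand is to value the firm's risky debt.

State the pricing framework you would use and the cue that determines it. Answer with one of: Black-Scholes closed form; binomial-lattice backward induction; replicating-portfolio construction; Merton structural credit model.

Key observation: the data describe a firm's assets (V₀ = 220.0556, GBM) and a single zero-coupon debt of face 175.8457, so credit quantities follow from equity-as-call in the structural model.

framework: Merton structural credit model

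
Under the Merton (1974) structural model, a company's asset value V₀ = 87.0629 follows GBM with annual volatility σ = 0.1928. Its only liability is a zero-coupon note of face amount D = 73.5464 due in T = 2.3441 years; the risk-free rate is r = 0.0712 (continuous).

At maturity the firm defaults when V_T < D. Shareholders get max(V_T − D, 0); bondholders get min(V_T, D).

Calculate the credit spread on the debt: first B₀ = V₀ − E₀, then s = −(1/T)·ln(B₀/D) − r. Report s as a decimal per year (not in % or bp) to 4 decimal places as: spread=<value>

Work the structural quantities from V₀ = 87.0629 against face 73.5464:
d₁ = [ln(V₀/D) + (r + σ²/2)T] / (σ√T)
   = [ln(87.0629/73.5464) + (0.0712 + 0.5·0.1928²)·2.3441] / (0.1928·√2.3441)
   = [0.168714 + 0.210467] / 0.295186 = 1.284553
d₂ = d₁ − σ√T = 1.284553 − 0.295186 = 0.989368
N(d₁) = 0.900526,  N(d₂) = 0.838758,  e^(−rT) = 0.846284
E₀ = V₀·N(d₁) − D·e^(−rT)·N(d₂)
   = 87.0629·0.900526 − 73.5464·0.846284·0.838758 = 26.197089
B₀ = V₀ − E₀ = 87.0629 − 26.197089 = 60.865811
spread = −(1/T)·ln(B₀/D) − r = −(1/2.3441)·ln(60.865811/73.5464) − 0.0712 = 0.00953243

spread=0.0095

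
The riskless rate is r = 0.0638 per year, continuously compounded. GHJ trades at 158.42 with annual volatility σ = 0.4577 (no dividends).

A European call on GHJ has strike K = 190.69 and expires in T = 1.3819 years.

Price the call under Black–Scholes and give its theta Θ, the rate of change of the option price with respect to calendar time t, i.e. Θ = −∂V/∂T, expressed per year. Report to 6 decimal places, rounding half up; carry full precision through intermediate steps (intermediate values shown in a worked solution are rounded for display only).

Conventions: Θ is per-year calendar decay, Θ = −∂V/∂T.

price = 27.786515
Θ = -15.892157

σ√T = 0.4577·√1.3819 = 0.538046
d₁ = (ln(S/K) + (r+σ²/2)T) / (σ√T) = (ln(158.42/190.69) + (0.0638+0.4577²/2)·1.3819) / 0.538046 = (-0.185399 + 0.232912) / 0.538046 = 0.088306
d₂ = d₁ − σ√T = 0.088306 − 0.538046 = -0.449740
e^{−rT} = 0.915610
N(d₁) = 0.535183,  N(d₂) = 0.326449
Call price V = S·N(d₁) − K·e^{−rT}·N(d₂) = 84.783714 − 56.997198 = 27.786515
φ(d₁) = (1/√(2π))·e^{−d₁²/2} = 0.397390
Θ = −S·φ(d₁)·σ/(2√T) − r·K·e^{−rT}·N(d₂) = −12.255736 − 3.636421 = -15.892157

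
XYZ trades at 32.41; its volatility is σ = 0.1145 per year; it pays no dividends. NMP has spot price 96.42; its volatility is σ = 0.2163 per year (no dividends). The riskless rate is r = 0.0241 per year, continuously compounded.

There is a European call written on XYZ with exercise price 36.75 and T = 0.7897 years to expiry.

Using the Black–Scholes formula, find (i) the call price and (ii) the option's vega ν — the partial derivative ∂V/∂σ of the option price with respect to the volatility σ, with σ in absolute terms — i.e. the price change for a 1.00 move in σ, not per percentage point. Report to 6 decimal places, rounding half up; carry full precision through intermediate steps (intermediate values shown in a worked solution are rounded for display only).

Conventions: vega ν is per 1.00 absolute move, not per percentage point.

price = 0.264019
ν = 6.988741

σ√T = 0.1145·√0.7897 = 0.101751
d₁ = (ln(S/K) + (r+σ²/2)T) / (σ√T) = (ln(32.41/36.75) + (0.0241+0.1145²/2)·0.7897) / 0.101751 = (-0.125671 + 0.024208) / 0.101751 = -0.997173
d₂ = d₁ − σ√T = -0.997173 − 0.101751 = -1.098924
e^{−rT} = 0.981148
N(d₁) = 0.159340,  N(d₂) = 0.135901
Call price V = S·N(d₁) − K·e^{−rT}·N(d₂) = 5.164218 − 4.900198 = 0.264019
φ(d₁) = (1/√(2π))·e^{−d₁²/2} = 0.242655
ν = S·φ(d₁)·√T = 6.988741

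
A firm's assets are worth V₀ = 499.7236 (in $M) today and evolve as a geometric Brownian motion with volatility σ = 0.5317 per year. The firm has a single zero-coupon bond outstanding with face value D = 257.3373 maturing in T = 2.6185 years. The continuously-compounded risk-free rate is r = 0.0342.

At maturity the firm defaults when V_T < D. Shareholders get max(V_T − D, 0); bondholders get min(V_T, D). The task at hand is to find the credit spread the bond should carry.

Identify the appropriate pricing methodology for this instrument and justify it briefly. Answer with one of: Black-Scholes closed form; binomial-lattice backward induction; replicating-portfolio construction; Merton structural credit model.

Key observation: the question is about default risk generated by asset-value dynamics against a debt face of 257.3373 — the structural framework prices exactly that.

framework: Merton structural credit model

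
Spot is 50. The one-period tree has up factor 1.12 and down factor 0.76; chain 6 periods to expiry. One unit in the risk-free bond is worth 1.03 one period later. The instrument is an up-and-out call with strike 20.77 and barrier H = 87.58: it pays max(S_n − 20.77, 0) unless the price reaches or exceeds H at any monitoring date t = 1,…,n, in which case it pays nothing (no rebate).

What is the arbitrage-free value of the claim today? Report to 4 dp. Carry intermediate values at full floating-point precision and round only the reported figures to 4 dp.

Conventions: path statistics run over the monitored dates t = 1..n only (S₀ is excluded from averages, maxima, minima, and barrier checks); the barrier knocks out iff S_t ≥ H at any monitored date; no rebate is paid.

price = 18.7221

Under the martingale measure an up-move has probability p* = 0.7500; value the claim as the probability-weighted average of per-path payoffs, discounted 6 periods at R = 1.03.
Enumerate all 2^6 = 64 price paths (U = up ×1.12, D = down ×0.76); each path with k up-moves has probability p*^k·(1−p*)^(6−k).
DDDDDD: M=38.0000, payoff=0.0000, prob=0.000244
UDDDDD: M=56.0000, payoff=0.0000, prob=0.000732
DUDDDD: M=42.5600, payoff=0.0000, prob=0.000732
UUDDDD: M=62.7200, payoff=0.1548, prob=0.002197
DDUDDD: M=38.0000, payoff=0.0000, prob=0.000732
UDUDDD: M=56.0000, payoff=0.1548, prob=0.002197
DUUDDD: M=47.6672, payoff=0.1548, prob=0.002197
UUUDDD: M=70.2464, payoff=10.0665, prob=0.006592
DDDUDD: M=38.0000, payoff=0.0000, prob=0.000732
UDDUDD: M=56.0000, payoff=0.1548, prob=0.002197
DUDUDD: M=42.5600, payoff=0.1548, prob=0.002197
UUDUDD: M=62.7200, payoff=10.0665, prob=0.006592
DDUUDD: M=38.0000, payoff=0.1548, prob=0.002197
UDUUDD: M=56.0000, payoff=10.0665, prob=0.006592
DUUUDD: M=53.3873, payoff=10.0665, prob=0.006592
UUUUDD: M=78.6760, payoff=24.6732, prob=0.019775
DDDDUD: M=38.0000, payoff=0.0000, prob=0.000732
UDDDUD: M=56.0000, payoff=0.1548, prob=0.002197
DUDDUD: M=42.5600, payoff=0.1548, prob=0.002197
UUDDUD: M=62.7200, payoff=10.0665, prob=0.006592
DDUDUD: M=38.0000, payoff=0.1548, prob=0.002197
UDUDUD: M=56.0000, payoff=10.0665, prob=0.006592
DUUDUD: M=47.6672, payoff=10.0665, prob=0.006592
UUUDUD: M=70.2464, payoff=24.6732, prob=0.019775
DDDUUD: M=38.0000, payoff=0.1548, prob=0.002197
UDDUUD: M=56.0000, payoff=10.0665, prob=0.006592
DUDUUD: M=42.5600, payoff=10.0665, prob=0.006592
UUDUUD: M=62.7200, payoff=24.6732, prob=0.019775
DDUUUD: M=40.5743, payoff=10.0665, prob=0.006592
UDUUUD: M=59.7937, payoff=24.6732, prob=0.019775
DUUUUD: M=59.7937, payoff=24.6732, prob=0.019775
UUUUUD: M=88.1171, payoff=0.0000, prob=0.059326
DDDDDU: M=38.0000, payoff=0.0000, prob=0.000732
UDDDDU: M=56.0000, payoff=0.1548, prob=0.002197
DUDDDU: M=42.5600, payoff=0.1548, prob=0.002197
UUDDDU: M=62.7200, payoff=10.0665, prob=0.006592
DDUDDU: M=38.0000, payoff=0.1548, prob=0.002197
UDUDDU: M=56.0000, payoff=10.0665, prob=0.006592
DUUDDU: M=47.6672, payoff=10.0665, prob=0.006592
UUUDDU: M=70.2464, payoff=24.6732, prob=0.019775
DDDUDU: M=38.0000, payoff=0.1548, prob=0.002197
UDDUDU: M=56.0000, payoff=10.0665, prob=0.006592
DUDUDU: M=42.5600, payoff=10.0665, prob=0.006592
UUDUDU: M=62.7200, payoff=24.6732, prob=0.019775
DDUUDU: M=38.0000, payoff=10.0665, prob=0.006592
UDUUDU: M=56.0000, payoff=24.6732, prob=0.019775
DUUUDU: M=53.3873, payoff=24.6732, prob=0.019775
UUUUDU: M=78.6760, payoff=46.1990, prob=0.059326
DDDDUU: M=38.0000, payoff=0.1548, prob=0.002197
UDDDUU: M=56.0000, payoff=10.0665, prob=0.006592
DUDDUU: M=42.5600, payoff=10.0665, prob=0.006592
UUDDUU: M=62.7200, payoff=24.6732, prob=0.019775
DDUDUU: M=38.0000, payoff=10.0665, prob=0.006592
UDUDUU: M=56.0000, payoff=24.6732, prob=0.019775
DUUDUU: M=47.6672, payoff=24.6732, prob=0.019775
UUUDUU: M=70.2464, payoff=46.1990, prob=0.059326
DDDUUU: M=38.0000, payoff=10.0665, prob=0.006592
UDDUUU: M=56.0000, payoff=24.6732, prob=0.019775
DUDUUU: M=45.4432, payoff=24.6732, prob=0.019775
UUDUUU: M=66.9690, payoff=46.1990, prob=0.059326
DDUUUU: M=45.4432, payoff=24.6732, prob=0.019775
UDUUUU: M=66.9690, payoff=46.1990, prob=0.059326
DUUUUU: M=66.9690, payoff=46.1990, prob=0.059326
UUUUUU: M=98.6911, payoff=0.0000, prob=0.177979
Price = Σ prob·payoff / R^6 = 22.355113 / 1.194052 = 18.7221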